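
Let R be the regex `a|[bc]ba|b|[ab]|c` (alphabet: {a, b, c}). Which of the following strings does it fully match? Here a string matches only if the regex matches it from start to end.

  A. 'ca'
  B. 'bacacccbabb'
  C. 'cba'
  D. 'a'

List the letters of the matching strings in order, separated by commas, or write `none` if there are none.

C, D

A → no match
B → no match
C → match
D → match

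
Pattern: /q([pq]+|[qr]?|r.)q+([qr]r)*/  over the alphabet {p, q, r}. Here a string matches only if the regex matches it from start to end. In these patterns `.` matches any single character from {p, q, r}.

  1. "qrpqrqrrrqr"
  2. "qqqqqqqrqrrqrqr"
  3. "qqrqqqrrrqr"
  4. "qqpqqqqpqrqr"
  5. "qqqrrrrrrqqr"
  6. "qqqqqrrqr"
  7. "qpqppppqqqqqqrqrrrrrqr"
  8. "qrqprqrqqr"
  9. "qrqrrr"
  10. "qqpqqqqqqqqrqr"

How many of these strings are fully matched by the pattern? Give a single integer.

1 → no match
2 → no match
3 → no match
4 → no match
5 → no match
6 → match
7 → match
8 → no match
9 → no match
10 → match
Total matched: 3

3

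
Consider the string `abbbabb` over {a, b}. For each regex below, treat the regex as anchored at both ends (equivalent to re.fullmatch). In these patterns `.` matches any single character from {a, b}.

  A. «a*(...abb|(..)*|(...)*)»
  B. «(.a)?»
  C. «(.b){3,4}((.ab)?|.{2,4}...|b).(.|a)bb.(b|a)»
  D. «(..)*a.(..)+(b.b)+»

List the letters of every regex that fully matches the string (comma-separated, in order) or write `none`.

A

A → match
B → no match
C → no match
D → no match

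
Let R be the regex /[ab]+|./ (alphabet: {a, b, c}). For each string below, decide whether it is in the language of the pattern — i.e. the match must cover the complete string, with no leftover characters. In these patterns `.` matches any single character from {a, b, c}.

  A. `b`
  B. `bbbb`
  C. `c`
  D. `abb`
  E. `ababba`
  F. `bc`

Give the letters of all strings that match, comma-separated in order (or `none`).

A, B, C, D, E

A → match
B → match
C → match
D → match
E → match
F → no match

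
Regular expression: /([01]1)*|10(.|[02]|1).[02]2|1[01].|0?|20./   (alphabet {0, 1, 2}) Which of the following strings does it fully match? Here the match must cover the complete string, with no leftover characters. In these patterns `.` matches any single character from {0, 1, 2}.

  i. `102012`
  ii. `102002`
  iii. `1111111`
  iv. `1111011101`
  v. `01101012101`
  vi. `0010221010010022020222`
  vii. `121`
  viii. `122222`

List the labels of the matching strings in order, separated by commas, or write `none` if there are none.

i → no match
ii → match
iii → no match
iv → match
v → no match
vi → no match
vii → no match
viii → no match

ii, iv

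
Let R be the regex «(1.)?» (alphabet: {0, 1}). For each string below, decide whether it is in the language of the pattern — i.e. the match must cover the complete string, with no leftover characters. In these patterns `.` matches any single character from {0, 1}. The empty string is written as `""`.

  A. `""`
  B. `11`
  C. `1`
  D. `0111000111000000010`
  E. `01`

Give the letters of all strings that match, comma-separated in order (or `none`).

A, B

A. `""` → match
B. `11` → match
C. `1` → no match
D → no match
E. `01` → no match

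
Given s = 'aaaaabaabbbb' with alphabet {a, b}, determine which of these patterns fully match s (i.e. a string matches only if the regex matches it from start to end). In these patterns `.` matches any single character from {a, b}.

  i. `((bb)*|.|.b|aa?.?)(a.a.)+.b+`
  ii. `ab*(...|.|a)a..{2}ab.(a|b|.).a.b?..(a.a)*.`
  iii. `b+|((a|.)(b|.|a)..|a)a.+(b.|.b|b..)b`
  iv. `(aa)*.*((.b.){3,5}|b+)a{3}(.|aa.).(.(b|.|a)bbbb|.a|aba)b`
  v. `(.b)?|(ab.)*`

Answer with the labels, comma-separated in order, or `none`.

i → match
ii → no match
iii → match
iv → no match
v → no match

i, iii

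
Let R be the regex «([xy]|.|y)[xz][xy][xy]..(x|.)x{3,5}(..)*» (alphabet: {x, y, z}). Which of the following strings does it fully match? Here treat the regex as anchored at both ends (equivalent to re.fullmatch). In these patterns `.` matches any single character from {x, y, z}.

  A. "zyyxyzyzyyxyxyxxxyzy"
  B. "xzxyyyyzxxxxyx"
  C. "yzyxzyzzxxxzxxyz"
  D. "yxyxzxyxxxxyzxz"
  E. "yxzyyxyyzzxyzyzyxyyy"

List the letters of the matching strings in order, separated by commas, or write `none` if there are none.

A → no match
B → no match
C → no match
D → match
E → no match

D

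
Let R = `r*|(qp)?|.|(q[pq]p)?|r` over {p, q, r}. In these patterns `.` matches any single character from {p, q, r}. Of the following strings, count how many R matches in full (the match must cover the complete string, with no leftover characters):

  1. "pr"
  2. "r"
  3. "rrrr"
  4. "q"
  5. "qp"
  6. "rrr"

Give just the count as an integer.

1. "pr" → no match
2. "r" → match
3. "rrrr" → match
4. "q" → match
5. "qp" → match
6. "rrr" → match
Total matched: 5

5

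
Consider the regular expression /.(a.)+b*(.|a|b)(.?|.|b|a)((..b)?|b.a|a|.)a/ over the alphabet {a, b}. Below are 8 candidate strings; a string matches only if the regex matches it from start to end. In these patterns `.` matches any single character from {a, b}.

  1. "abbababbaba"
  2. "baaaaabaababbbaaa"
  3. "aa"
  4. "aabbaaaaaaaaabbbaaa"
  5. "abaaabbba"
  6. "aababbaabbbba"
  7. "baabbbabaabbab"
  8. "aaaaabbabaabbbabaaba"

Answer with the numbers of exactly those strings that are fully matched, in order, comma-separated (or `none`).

none

1. "abbababbaba" → no match
2 → no match
3. "aa" → no match
4 → no match
5. "abaaabbba" → no match
6 → no match
7 → no match — must end with "a"
8 → no match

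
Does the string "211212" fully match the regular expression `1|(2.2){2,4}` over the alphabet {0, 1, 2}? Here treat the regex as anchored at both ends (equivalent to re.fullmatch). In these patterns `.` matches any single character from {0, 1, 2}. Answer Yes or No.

No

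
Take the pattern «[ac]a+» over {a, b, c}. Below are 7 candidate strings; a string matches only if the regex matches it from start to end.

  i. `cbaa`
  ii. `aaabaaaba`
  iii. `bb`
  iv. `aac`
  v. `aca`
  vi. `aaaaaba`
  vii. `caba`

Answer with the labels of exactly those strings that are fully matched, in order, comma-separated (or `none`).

none

i → no match
ii → no match
iii → no match — must end with `a`
iv → no match — must end with `a`
v → no match
vi → no match
vii → no match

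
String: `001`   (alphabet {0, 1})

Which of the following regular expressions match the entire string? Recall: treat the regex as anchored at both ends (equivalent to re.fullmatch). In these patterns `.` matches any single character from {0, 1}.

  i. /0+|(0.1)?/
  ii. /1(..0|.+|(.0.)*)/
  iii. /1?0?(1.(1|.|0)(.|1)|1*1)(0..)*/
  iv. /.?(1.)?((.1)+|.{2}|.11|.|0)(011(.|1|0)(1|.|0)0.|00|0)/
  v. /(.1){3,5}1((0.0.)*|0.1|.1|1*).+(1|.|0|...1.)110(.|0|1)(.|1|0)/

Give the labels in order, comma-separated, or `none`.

i

i → match
ii → no match — must start with `1`
iii → no match
iv → no match
v → no match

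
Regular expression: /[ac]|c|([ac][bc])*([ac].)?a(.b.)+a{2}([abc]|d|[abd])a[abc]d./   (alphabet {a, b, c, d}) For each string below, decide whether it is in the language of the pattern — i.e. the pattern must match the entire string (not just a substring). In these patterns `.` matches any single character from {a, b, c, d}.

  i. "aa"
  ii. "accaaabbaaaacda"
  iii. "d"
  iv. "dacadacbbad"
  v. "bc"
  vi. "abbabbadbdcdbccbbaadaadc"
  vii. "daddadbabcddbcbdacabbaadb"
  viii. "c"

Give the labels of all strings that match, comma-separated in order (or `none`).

i. "aa" → no match
ii → match
iii. "d" → no match
iv. "dacadacbbad" → no match
v. "bc" → no match
vi → no match
vii → no match
viii. "c" → match

ii, viii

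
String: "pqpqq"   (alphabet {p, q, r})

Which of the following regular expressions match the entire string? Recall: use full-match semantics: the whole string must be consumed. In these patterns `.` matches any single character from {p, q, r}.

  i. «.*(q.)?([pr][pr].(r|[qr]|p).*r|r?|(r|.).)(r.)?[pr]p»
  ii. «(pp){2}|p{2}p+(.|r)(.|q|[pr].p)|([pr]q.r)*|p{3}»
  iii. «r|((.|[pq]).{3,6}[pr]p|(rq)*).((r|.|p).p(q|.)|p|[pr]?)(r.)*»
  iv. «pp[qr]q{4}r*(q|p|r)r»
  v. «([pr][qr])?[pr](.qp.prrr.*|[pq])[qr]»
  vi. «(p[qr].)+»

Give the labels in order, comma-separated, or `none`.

i → no match — must end with "p"
ii → no match
iii → no match
iv → no match — must start with "pp"
v → match
vi → no match

v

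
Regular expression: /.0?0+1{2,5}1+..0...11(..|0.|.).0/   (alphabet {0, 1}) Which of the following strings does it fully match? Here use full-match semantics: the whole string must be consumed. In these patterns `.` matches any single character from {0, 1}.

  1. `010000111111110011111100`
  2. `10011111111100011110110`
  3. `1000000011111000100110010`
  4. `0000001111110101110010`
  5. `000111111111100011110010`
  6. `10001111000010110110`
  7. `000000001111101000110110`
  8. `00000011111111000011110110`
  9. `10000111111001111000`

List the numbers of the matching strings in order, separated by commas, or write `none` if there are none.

2, 3, 4, 5, 6, 8, 9

1 → no match
2 → match
3 → match
4 → match
5 → match
6 → match
7 → no match
8 → match
9 → match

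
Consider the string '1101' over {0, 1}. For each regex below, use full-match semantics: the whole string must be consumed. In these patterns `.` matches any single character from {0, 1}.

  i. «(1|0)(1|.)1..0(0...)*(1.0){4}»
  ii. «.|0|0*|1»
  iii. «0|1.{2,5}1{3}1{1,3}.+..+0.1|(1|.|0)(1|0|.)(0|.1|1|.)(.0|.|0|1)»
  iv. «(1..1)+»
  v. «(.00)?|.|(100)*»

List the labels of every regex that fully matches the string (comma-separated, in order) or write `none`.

i → no match — must end with '0'
ii → no match
iii → match
iv → match
v → no match

iii, iv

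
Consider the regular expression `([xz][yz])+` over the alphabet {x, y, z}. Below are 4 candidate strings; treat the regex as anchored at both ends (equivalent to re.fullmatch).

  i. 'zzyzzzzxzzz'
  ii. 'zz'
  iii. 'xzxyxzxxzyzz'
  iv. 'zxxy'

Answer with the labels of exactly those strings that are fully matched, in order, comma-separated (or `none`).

i → no match
ii → match
iii → no match
iv → no match

ii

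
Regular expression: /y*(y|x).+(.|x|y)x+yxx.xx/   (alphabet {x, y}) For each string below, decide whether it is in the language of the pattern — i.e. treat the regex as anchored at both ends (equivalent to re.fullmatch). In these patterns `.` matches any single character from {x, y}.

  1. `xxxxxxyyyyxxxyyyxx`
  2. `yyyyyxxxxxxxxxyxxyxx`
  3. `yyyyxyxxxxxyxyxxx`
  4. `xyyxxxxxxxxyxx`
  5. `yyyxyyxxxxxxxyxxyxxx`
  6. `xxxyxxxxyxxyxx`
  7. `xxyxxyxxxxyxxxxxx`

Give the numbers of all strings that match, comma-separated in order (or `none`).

1 → no match
2 → match
3 → no match
4 → no match
5 → no match
6 → match
7 → no match

2, 6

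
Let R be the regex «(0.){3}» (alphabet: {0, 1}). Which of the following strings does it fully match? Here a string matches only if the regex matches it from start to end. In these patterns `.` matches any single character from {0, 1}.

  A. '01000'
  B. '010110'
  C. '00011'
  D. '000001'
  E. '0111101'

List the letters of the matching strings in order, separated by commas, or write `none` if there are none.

D

A → no match
B → no match
C → no match
D → match
E → no match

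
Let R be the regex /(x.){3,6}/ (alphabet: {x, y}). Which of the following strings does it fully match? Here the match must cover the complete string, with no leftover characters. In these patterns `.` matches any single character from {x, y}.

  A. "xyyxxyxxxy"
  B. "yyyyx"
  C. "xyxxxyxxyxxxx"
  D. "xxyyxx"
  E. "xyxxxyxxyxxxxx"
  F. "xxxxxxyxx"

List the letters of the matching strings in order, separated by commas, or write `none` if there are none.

A → no match
B → no match — must start with "x"
C → no match
D → no match
E → no match
F → no match

none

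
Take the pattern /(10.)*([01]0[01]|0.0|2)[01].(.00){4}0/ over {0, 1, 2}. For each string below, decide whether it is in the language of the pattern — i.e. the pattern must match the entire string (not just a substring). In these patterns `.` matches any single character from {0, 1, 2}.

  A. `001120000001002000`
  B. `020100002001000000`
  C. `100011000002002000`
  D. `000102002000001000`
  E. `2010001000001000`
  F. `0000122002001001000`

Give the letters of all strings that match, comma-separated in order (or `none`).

A, B, C, D, E

A → match
B → match
C → match
D → match
E → match
F → no match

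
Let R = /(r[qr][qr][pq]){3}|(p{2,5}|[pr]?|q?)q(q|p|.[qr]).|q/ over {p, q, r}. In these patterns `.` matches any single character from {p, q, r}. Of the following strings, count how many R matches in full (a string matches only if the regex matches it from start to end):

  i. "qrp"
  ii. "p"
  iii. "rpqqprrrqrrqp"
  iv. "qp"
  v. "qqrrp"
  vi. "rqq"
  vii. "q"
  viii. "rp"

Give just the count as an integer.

2

i → no match
ii → no match
iii → no match
iv → no match
v → match
vi → no match
vii → match
viii → no match
Total matched: 2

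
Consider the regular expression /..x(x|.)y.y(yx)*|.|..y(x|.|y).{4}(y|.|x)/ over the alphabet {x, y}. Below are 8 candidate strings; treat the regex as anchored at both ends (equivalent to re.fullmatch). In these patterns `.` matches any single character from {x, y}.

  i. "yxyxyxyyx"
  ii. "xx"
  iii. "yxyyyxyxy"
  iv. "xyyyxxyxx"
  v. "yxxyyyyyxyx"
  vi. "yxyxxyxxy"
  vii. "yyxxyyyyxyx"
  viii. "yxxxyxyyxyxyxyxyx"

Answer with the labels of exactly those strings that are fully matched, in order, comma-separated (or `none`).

i. "yxyxyxyyx" → match
ii. "xx" → no match
iii. "yxyyyxyxy" → match
iv. "xyyyxxyxx" → match
v. "yxxyyyyyxyx" → match
vi. "yxyxxyxxy" → match
vii. "yyxxyyyyxyx" → match
viii → match

i, iii, iv, v, vi, vii, viii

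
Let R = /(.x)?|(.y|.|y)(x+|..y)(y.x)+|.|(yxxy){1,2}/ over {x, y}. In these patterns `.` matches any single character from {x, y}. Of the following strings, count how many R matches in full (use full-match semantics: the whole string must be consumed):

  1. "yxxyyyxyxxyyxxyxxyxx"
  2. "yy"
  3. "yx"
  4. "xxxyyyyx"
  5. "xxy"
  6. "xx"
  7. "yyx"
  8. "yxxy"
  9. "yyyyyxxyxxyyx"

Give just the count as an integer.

1 → no match
2. "yy" → no match
3. "yx" → match
4. "xxxyyyyx" → no match
5. "xxy" → no match
6. "xx" → match
7. "yyx" → no match
8. "yxxy" → match
9 → match
Total matched: 4

4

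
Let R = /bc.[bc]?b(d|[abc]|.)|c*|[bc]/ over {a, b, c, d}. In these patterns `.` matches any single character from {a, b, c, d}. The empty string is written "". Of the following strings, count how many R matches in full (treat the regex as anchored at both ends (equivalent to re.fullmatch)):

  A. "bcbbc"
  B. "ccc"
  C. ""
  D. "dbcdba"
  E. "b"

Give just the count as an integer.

4

A. "bcbbc" → match
B. "ccc" → match
C. "" → match
D. "dbcdba" → no match
E. "b" → match
Total matched: 4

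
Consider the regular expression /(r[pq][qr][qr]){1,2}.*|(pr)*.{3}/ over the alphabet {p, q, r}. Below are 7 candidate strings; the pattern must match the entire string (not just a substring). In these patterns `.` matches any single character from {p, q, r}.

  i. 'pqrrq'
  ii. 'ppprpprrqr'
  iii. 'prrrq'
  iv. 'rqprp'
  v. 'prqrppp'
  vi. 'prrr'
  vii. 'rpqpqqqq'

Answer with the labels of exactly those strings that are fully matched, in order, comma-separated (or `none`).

i → no match
ii → no match
iii → match
iv → no match
v → no match
vi → no match
vii → no match

iii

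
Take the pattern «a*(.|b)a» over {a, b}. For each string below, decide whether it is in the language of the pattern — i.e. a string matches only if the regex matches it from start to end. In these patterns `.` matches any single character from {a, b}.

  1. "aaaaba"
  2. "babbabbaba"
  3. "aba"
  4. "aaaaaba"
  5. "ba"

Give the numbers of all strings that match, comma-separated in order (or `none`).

1 → match
2 → no match
3 → match
4 → match
5 → match

1, 3, 4, 5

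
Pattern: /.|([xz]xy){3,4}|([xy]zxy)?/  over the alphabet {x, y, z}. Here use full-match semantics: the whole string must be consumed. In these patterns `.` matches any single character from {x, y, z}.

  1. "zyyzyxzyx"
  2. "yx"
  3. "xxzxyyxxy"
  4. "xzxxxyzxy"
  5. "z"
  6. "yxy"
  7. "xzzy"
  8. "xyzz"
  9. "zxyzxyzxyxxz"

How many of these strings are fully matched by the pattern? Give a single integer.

1

1 → no match
2 → no match
3 → no match
4 → no match
5 → match
6 → no match
7 → no match
8 → no match
9 → no match
Total matched: 1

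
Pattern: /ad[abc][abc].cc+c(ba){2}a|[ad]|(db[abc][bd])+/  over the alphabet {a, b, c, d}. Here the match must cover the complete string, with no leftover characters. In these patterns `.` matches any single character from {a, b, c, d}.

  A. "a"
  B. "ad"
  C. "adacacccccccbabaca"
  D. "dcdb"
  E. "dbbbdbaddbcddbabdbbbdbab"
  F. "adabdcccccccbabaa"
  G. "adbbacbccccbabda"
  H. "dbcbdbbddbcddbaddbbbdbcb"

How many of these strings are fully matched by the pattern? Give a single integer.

A → match
B → no match
C → no match
D → no match
E → match
F → match
G → no match
H → match
Total matched: 4

4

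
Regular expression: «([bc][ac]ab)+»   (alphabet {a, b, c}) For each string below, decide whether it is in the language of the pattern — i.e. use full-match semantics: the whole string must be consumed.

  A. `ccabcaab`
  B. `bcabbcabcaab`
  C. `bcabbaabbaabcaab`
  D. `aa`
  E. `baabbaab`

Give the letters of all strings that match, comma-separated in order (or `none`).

A → match
B → match
C → match
D → no match — must end with `ab`
E → match

A, B, C, E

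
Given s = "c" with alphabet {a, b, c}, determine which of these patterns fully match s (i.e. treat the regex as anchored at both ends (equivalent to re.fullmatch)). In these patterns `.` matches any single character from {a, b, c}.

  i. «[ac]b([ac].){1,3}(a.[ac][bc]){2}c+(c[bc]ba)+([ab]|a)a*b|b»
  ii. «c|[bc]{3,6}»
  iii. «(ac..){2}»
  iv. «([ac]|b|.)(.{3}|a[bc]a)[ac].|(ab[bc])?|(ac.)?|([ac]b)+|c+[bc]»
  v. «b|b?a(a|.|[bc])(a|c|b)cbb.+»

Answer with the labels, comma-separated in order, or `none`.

i → no match — must end with "b"
ii → match
iii → no match — must start with "ac"
iv → no match
v → no match

ii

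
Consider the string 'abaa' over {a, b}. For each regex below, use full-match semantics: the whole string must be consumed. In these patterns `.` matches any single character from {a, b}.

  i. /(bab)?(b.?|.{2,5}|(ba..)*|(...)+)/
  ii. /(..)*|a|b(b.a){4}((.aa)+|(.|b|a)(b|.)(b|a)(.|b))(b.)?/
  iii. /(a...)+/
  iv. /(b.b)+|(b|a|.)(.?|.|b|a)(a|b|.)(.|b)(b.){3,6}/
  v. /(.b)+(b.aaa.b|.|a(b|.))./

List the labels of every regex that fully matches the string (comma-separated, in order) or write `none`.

i → match
ii → match
iii → match
iv → no match
v → match

i, ii, iii, v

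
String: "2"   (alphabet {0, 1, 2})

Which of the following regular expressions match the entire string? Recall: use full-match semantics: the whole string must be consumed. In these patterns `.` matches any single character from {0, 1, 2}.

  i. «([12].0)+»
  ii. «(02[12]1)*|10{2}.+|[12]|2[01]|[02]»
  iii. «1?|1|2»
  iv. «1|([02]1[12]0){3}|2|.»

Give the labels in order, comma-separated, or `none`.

i → no match — must end with "0"
ii → match
iii → match
iv → match

ii, iii, iv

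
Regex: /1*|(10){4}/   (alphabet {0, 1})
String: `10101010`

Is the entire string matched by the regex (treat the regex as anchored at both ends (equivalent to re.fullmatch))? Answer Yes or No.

Yes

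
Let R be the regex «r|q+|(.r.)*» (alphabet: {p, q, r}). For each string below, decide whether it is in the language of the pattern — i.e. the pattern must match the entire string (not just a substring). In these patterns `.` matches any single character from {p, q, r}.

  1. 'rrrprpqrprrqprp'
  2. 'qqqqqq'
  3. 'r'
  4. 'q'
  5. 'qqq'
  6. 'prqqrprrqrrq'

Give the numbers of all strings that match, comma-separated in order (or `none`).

1 → match
2 → match
3 → match
4 → match
5 → match
6 → match

1, 2, 3, 4, 5, 6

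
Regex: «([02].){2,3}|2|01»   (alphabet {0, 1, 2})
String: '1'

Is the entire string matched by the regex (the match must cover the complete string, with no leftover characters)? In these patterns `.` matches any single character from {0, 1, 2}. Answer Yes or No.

No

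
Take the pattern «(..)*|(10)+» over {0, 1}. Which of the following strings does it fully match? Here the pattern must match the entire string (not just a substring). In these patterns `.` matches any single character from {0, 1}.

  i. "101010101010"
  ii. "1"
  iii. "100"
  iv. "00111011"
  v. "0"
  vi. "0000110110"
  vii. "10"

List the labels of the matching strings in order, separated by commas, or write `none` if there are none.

i → match
ii → no match
iii → no match
iv → match
v → no match
vi → match
vii → match

i, iv, vi, vii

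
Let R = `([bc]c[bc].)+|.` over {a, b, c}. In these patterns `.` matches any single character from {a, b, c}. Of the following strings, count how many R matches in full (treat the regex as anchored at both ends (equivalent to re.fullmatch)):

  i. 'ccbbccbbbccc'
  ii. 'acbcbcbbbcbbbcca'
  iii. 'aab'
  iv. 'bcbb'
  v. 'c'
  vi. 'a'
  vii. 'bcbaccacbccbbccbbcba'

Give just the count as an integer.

i → match
ii → no match
iii → no match
iv → match
v → match
vi → match
vii → no match
Total matched: 4

4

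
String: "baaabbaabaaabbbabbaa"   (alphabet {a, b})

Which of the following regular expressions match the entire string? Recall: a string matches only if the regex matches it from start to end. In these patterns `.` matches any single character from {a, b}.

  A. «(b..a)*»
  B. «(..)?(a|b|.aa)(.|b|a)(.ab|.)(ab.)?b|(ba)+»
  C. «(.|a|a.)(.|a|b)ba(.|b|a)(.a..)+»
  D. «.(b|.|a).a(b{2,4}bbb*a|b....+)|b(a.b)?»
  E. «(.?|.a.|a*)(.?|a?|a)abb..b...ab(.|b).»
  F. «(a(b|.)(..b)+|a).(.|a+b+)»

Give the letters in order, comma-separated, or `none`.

A → match
B → no match
C → no match
D → match
E → no match
F → no match — must start with "a"

A, D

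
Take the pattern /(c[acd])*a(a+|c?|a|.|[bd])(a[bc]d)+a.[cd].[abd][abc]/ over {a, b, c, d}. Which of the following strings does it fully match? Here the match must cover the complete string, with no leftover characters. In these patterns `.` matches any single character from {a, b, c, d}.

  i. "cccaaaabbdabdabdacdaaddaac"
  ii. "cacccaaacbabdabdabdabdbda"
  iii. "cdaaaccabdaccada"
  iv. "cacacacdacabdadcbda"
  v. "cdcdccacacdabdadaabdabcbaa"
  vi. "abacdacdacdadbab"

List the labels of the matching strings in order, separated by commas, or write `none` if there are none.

iv

i → no match
ii → no match
iii → no match
iv → match
v → no match
vi → no match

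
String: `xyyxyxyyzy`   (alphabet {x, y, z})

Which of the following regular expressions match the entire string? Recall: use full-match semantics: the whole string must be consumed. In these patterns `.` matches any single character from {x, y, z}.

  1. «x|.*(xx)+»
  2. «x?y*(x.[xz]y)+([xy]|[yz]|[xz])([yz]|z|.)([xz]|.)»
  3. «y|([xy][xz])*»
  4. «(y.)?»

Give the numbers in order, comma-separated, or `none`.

2

1 → no match
2 → match
3 → no match
4 → no match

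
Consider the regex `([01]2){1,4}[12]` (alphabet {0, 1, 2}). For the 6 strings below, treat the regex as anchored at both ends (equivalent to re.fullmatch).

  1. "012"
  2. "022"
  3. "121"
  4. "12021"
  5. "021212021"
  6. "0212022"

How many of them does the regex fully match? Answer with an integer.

5

1 → no match
2 → match
3 → match
4 → match
5 → match
6 → match
Total matched: 5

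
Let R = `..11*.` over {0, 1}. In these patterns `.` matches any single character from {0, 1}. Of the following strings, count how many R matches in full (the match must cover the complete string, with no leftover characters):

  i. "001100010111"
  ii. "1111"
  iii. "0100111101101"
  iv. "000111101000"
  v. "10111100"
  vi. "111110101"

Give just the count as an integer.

1

i. "001100010111" → no match
ii. "1111" → match
iii → no match
iv. "000111101000" → no match
v. "10111100" → no match
vi. "111110101" → no match
Total matched: 1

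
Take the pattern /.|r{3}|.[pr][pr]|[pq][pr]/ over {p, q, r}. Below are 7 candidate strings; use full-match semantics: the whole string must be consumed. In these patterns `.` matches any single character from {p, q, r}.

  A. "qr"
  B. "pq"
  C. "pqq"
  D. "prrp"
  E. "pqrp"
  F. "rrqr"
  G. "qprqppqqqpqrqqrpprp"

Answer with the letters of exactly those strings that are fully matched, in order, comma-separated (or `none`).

A

A → match
B → no match
C → no match
D → no match
E → no match
F → no match
G → no match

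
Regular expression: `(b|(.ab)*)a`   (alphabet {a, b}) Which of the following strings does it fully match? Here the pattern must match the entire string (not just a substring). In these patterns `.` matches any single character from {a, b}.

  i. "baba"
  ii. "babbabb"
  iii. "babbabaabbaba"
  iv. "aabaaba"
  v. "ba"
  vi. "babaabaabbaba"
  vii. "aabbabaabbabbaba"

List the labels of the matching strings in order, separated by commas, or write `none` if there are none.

i, iii, iv, v, vi, vii

i. "baba" → match
ii. "babbabb" → no match — must end with "a"
iii → match
iv. "aabaaba" → match
v. "ba" → match
vi → match
vii → match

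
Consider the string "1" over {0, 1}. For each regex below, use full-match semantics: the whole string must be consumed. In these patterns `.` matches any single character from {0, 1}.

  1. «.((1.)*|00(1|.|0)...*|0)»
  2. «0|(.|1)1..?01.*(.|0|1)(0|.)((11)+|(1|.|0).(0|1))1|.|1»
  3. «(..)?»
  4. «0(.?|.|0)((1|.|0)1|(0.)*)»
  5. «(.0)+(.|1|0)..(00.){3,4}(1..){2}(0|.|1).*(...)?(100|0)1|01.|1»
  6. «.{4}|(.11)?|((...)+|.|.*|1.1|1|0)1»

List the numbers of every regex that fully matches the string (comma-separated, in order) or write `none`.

1, 2, 5, 6

1 → match
2 → match
3 → no match
4 → no match — must start with "0"
5 → match
6 → match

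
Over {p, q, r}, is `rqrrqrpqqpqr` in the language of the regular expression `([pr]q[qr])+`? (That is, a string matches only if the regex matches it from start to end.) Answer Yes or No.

Yes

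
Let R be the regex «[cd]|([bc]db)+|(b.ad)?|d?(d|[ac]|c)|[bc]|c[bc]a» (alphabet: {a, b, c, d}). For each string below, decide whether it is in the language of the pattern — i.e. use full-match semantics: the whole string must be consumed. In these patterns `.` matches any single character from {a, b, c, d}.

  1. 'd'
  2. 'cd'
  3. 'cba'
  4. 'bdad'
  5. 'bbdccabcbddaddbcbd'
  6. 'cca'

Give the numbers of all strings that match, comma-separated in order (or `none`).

1 → match
2 → no match
3 → match
4 → match
5 → no match
6 → match

1, 3, 4, 6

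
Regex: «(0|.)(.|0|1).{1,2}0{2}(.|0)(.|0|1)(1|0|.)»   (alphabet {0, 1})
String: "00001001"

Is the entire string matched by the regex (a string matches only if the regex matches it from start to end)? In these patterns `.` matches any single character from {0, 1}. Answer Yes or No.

No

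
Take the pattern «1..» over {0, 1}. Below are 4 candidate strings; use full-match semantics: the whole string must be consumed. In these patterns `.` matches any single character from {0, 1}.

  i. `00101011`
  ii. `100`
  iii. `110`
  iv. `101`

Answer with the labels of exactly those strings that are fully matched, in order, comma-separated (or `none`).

ii, iii, iv

i → no match — must start with `1`
ii → match
iii → match
iv → match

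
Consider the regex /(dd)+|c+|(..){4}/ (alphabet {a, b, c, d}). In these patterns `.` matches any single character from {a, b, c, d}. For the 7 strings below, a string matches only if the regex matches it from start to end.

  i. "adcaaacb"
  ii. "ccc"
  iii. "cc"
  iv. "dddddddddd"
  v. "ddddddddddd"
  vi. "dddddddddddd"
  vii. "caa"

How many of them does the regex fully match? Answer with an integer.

5

i → match
ii → match
iii → match
iv → match
v → no match
vi → match
vii → no match
Total matched: 5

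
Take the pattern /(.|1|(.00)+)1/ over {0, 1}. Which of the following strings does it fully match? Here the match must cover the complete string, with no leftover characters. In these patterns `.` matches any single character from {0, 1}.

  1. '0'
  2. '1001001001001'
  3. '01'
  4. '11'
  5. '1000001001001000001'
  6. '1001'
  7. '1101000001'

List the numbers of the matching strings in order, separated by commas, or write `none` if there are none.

1 → no match — must end with '1'
2 → match
3 → match
4 → match
5 → match
6 → match
7 → no match

2, 3, 4, 5, 6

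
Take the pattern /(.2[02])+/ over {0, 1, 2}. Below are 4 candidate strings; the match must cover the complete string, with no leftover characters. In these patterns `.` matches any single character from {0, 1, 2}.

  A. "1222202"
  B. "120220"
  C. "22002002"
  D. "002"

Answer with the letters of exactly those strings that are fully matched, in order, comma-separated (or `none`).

B

A → no match
B → match
C → no match
D → no match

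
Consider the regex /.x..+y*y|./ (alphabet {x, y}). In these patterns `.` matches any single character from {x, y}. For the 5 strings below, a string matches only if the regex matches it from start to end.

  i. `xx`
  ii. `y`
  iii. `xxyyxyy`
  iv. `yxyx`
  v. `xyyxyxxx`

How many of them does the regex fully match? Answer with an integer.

i. `xx` → no match
ii. `y` → match
iii. `xxyyxyy` → match
iv. `yxyx` → no match
v. `xyyxyxxx` → no match
Total matched: 2

2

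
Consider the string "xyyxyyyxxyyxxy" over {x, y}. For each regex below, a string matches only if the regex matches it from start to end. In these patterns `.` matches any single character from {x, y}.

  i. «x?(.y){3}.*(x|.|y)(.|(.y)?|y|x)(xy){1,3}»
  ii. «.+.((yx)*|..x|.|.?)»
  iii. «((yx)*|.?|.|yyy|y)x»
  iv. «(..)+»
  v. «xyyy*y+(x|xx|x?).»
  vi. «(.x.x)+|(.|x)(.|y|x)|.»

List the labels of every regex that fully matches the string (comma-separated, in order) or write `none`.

i, ii, iv

i → match
ii → match
iii → no match — must end with "x"
iv → match
v → no match
vi → no match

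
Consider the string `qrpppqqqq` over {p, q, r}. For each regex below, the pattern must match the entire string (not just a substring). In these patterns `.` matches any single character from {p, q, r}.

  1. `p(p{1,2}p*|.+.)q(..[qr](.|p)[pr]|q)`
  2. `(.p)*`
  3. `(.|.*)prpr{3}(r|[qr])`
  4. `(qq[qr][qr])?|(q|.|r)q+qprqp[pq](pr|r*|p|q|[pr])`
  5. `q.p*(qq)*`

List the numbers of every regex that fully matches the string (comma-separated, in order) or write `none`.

5

1 → no match — must start with `p`
2 → no match
3 → no match
4 → no match
5 → match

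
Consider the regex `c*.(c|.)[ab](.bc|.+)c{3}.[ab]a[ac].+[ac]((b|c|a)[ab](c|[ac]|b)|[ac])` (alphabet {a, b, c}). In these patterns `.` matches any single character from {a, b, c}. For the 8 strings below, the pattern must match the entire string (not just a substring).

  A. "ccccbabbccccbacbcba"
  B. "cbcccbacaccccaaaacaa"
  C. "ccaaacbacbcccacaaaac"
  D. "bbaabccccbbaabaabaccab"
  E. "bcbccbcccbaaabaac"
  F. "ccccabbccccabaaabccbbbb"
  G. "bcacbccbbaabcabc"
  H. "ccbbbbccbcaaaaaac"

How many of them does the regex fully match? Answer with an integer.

A → no match
B → no match
C → no match
D → match
E → match
F → no match
G → no match
H → no match
Total matched: 2

2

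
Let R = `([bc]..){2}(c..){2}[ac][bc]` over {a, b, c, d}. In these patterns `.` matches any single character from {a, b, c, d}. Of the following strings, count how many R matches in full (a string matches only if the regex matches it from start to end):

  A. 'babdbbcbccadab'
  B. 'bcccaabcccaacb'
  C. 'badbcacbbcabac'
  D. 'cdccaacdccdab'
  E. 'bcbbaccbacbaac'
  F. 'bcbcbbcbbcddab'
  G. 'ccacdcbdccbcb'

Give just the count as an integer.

3

A → no match
B → no match
C → match
D → no match
E → match
F → match
G → no match
Total matched: 3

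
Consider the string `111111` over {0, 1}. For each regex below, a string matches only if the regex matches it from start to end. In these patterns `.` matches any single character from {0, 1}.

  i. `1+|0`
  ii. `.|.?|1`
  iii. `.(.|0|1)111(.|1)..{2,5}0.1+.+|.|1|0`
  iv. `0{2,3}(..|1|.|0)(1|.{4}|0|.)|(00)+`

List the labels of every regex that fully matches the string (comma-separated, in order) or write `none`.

i → match
ii → no match
iii → no match
iv → no match

i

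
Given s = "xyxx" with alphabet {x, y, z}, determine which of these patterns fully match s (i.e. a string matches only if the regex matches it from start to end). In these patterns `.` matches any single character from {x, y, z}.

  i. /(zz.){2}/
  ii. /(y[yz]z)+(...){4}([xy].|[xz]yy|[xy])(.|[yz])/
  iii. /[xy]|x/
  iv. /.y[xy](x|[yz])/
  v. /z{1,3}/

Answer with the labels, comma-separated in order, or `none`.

iv

i → no match — must start with "zz"
ii → no match — must start with "y"
iii → no match
iv → match
v → no match — must start with "z"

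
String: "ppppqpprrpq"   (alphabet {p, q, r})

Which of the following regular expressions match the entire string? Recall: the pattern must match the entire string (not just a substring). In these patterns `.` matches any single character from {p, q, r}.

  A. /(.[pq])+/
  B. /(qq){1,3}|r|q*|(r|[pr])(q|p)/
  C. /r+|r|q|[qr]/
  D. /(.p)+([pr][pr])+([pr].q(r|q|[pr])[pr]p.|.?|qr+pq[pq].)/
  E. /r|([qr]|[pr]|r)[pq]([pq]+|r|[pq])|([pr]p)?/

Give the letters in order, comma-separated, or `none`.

D

A → no match
B → no match
C → no match
D → match
E → no match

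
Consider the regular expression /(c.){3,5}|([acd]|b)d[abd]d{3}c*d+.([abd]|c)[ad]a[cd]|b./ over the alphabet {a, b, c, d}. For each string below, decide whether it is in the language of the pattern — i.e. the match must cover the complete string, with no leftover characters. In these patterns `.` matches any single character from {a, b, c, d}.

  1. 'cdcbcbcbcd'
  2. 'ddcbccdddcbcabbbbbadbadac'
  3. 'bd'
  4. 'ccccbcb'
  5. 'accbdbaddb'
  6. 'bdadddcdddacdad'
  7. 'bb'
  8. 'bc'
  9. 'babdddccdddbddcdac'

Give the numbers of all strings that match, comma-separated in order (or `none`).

1, 3, 6, 7, 8

1 → match
2 → no match
3 → match
4 → no match
5 → no match
6 → match
7 → match
8 → match
9 → no match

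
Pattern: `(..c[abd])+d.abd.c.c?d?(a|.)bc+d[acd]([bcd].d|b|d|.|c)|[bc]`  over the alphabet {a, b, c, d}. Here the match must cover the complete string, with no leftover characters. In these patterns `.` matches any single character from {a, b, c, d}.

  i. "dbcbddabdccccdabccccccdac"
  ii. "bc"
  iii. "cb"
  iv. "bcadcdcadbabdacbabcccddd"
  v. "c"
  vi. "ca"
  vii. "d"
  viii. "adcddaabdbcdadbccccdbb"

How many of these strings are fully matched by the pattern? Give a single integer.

i → match
ii. "bc" → no match
iii. "cb" → no match
iv → no match
v. "c" → match
vi. "ca" → no match
vii. "d" → no match
viii → no match
Total matched: 2

2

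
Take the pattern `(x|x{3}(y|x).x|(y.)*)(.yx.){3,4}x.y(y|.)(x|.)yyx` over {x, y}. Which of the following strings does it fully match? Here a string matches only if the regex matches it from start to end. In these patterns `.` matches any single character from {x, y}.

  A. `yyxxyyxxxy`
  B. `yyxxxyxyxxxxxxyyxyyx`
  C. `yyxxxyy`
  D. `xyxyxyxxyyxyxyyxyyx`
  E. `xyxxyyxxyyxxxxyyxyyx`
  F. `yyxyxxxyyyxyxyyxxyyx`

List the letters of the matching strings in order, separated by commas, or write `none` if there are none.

E

A → no match — must end with `yyx`
B → no match
C → no match — must end with `yyx`
D → no match
E → match
F → no match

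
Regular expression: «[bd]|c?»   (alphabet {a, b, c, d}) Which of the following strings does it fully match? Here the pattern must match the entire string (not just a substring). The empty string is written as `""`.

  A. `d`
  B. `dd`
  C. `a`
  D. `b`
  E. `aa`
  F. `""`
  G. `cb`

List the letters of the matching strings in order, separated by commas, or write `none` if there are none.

A, D, F

A → match
B → no match
C → no match
D → match
E → no match
F → match
G → no match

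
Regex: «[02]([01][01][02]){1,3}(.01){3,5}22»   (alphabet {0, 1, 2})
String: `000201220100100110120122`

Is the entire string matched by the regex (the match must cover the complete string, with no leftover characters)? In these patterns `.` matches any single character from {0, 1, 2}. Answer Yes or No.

Yes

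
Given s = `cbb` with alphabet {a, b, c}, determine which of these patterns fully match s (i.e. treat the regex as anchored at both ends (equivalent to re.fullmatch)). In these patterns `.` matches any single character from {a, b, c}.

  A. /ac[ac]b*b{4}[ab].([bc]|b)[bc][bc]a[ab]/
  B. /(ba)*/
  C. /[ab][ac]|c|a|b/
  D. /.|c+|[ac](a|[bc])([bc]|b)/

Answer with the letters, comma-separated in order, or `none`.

A → no match — must start with `ac`
B → no match
C → no match
D → match

D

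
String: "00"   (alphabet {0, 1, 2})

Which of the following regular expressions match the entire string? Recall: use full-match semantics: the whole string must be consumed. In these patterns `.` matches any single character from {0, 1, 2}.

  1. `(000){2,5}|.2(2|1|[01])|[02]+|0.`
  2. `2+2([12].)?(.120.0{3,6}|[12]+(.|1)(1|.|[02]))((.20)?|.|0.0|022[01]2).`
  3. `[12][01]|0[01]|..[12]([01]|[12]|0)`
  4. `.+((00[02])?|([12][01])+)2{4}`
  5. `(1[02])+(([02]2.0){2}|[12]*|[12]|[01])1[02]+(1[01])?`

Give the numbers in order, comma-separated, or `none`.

1, 3

1 → match
2 → no match — must start with "2"
3 → match
4 → no match — must end with "2"
5 → no match — must start with "1"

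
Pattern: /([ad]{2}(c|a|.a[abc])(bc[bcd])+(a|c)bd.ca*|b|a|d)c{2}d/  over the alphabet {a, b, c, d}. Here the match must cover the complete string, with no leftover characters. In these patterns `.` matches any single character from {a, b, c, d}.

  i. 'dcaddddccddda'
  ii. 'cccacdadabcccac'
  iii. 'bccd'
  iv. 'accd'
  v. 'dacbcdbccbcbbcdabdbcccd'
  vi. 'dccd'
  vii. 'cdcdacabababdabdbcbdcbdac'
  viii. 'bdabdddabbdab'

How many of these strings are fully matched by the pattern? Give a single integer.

i → no match — must end with 'cd'
ii → no match — must end with 'cd'
iii → match
iv → match
v → match
vi → match
vii → no match — must end with 'cd'
viii → no match — must end with 'cd'
Total matched: 4

4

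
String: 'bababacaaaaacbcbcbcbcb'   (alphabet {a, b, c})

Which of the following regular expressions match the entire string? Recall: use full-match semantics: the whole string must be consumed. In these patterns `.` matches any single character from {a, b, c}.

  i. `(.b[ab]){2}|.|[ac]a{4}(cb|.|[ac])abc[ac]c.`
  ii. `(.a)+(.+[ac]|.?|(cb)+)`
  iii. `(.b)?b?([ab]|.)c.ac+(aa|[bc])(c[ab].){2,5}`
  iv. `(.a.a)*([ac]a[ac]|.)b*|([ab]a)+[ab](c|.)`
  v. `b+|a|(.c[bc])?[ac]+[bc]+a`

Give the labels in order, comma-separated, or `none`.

i → no match
ii → match
iii → no match
iv → no match
v → no match

ii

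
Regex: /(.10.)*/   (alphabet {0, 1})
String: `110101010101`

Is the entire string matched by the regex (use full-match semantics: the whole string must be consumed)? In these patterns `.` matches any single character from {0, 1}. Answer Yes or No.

Yes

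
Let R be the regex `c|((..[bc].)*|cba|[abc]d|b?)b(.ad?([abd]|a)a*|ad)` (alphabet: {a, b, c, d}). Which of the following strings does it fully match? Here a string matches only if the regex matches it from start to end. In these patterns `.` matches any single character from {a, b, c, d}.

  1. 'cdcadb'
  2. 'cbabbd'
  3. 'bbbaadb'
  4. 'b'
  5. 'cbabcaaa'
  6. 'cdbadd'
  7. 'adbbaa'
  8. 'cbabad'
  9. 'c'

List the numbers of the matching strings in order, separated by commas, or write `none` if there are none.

1 → no match
2 → no match
3 → no match
4 → no match
5 → match
6 → no match
7 → match
8 → match
9 → match

5, 7, 8, 9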